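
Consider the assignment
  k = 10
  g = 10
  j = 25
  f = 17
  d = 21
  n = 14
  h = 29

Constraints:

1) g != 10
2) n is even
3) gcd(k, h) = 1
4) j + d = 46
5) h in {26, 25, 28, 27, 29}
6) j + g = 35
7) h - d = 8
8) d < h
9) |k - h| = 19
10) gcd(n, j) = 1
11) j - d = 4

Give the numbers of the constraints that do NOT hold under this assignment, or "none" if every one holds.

The assignment fails constraint 1.

1) g = 10, but 10 is required to differ — violated.
2) n = 14 is even — satisfied.
3) gcd(10, 29) = 1 — satisfied.
4) j + d = 25 + 21 = 46 — satisfied.
5) h = 29 is in {26, 25, 28, 27, 29} — satisfied.
6) j + g = 25 + 10 = 35 — satisfied.
7) h - d = 29 - 21 = 8 — satisfied.
8) d = 21, h = 29; 21 < 29 — satisfied.
9) |10 - 29| = 19 — satisfied.
10) gcd(14, 25) = 1 — satisfied.
11) j - d = 25 - 21 = 4 — satisfied.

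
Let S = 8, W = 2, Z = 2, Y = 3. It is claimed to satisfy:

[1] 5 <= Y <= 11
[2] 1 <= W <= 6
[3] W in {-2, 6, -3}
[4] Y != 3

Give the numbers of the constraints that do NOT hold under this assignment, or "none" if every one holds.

No — constraints 1, 3, 4 are not satisfied.

[1] Y = 3 is outside [5, 11]  FAIL
[2] W = 2 lies in [1, 6]  OK
[3] W = 2 is not in {-2, 6, -3}  FAIL
[4] Y = 3, but 3 is required to differ  FAIL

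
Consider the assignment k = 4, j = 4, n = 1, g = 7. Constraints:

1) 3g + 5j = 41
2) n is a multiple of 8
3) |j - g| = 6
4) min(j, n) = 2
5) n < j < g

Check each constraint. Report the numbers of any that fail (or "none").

Violated: 2, 3, and 4.

1) 3g + 5j = 3(7) + 5(4) = 41 — satisfied.
2) 1 = 8*0 + 1, so 8 does not divide 1 — violated.
3) |4 - 7| = 3, not 6 — violated.
4) min(4, 1) = 1, not 2 — violated.
5) values 1 < 4 < 7 — satisfied.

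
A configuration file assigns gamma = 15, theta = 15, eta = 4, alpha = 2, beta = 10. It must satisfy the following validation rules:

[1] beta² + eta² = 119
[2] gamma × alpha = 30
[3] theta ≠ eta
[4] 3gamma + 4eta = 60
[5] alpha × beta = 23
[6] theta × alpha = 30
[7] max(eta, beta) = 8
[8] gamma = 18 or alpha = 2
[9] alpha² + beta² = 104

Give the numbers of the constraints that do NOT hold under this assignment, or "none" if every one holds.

Violated: 1, 4, 5, and 7.

[1] beta² + eta² = 10² + 4² = 100 + 16 = 116, not 119 — violated.
[2] gamma × alpha = 15 × 2 = 30 — OK.
[3] theta = 15, eta = 4; distinct — OK.
[4] 3gamma + 4eta = 3(15) + 4(4) = 61, not 60 — violated.
[5] alpha × beta = 2 × 10 = 20, not 23 — violated.
[6] theta × alpha = 15 × 2 = 30 — OK.
[7] max(4, 10) = 10, not 8 — violated.
[8] gamma = 15 ≠ 18, but alpha = 2 = 2 (second disjunct) — OK.
[9] alpha² + beta² = 2² + 10² = 4 + 100 = 104 — OK.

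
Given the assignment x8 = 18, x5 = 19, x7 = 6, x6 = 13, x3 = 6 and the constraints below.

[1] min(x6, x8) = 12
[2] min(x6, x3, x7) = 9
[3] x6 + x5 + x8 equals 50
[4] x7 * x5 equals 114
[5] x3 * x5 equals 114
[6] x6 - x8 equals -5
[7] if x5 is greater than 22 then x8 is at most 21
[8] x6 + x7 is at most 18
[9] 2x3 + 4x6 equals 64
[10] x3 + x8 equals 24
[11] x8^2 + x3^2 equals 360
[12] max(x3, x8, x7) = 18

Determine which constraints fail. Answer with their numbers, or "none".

The assignment fails constraints 1, 2, 8.

[1] min(13, 18) = 13, not 12  no
[2] min(13, 6, 6) = 6, not 9  no
[3] x6 + x5 + x8 = 13 + 19 + 18 = 50  yes
[4] x7 * x5 = 6 * 19 = 114  yes
[5] x3 * x5 = 6 * 19 = 114  yes
[6] x6 - x8 = 13 - 18 = -5  yes
[7] x5 = 19, not > 22; antecedent false, conditional vacuously true  yes
[8] x6 + x7 = 13 + 6 = 19; 19 > 18, bound 18 not met  no
[9] 2x3 + 4x6 = 2(6) + 4(13) = 64  yes
[10] x3 + x8 = 6 + 18 = 24  yes
[11] x8^2 + x3^2 = 18^2 + 6^2 = 324 + 36 = 360  yes
[12] max(6, 18, 6) = 18  yes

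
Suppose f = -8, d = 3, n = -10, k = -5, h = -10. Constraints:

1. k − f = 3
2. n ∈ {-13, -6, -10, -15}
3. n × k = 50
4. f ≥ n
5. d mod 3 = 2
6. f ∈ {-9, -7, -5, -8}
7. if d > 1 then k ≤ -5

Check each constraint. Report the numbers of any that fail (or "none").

1. k − f = -5 − (-8) = 3 — holds.
2. n = -10 is in {-13, -6, -10, -15} — holds.
3. n × k = -10 × (-5) = 50 — holds.
4. f = -8, n = -10; -8 ≥ -10 — holds.
5. 3 mod 3 = 0, not 2 — fails.
6. f = -8 is in {-9, -7, -5, -8} — holds.
7. d = 3 > 1, so we need k ≤ -5; k = -5 ≤ -5 — holds.

No — constraint 5 is not satisfied.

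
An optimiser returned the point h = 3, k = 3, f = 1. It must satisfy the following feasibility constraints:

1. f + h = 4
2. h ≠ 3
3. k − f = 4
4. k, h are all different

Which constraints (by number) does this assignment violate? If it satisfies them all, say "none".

No — constraints 2, 3, 4 are not satisfied.

1. f + h = 1 + 3 = 4 — holds.
2. h = 3, but 3 is required to differ — fails.
3. k − f = 3 − 1 = 2, not 4 — fails.
4. k = h = 3, not all different — fails.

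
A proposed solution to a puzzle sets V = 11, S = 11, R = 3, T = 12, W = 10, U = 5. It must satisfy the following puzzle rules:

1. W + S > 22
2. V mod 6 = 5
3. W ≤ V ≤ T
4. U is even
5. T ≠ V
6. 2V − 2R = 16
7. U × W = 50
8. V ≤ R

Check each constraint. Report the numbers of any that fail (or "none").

1. W + S = 10 + 11 = 21; 21 ≤ 22, bound 22 not met  fails
2. 11 mod 6 = 5  holds
3. values 10 ≤ 11 ≤ 12  holds
4. U = 5 is odd  fails
5. T = 12, V = 11; distinct  holds
6. 2V − 2R = 2(11) − 2(3) = 16  holds
7. U × W = 5 × 10 = 50  holds
8. V = 11, R = 3; 11 > 3 (want ≤)  fails

Constraints 1, 4, and 8 do not hold.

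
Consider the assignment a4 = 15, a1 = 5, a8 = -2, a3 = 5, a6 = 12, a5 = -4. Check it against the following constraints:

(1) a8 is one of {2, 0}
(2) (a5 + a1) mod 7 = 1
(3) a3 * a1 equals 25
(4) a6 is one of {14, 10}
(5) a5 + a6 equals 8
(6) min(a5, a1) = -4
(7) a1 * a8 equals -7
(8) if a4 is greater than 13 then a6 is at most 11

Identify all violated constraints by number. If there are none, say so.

The assignment fails constraints 1, 4, 7, 8.

(1) a8 = -2 is not in {2, 0} — fails.
(2) a5 + a1 = 1; 1 mod 7 = 1 — holds.
(3) a3 * a1 = 5 * 5 = 25 — holds.
(4) a6 = 12 is not in {14, 10} — fails.
(5) a5 + a6 = -4 + 12 = 8 — holds.
(6) min(-4, 5) = -4 — holds.
(7) a1 * a8 = 5 * (-2) = -10, not -7 — fails.
(8) a4 = 15 > 13, so we need a6 ≤ 11; but a6 = 12 > 11 — fails.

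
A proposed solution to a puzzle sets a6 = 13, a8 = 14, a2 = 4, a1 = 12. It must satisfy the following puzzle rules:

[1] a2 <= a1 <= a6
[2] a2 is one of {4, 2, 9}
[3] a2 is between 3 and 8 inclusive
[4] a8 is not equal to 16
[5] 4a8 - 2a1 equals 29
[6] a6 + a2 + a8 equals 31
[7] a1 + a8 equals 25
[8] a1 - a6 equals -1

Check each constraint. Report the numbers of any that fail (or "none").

Violated: 5, 7.

[1] values 4 <= 12 <= 13 — OK.
[2] a2 = 4 is in {4, 2, 9} — OK.
[3] a2 = 4 lies in [3, 8] — OK.
[4] a8 = 14, and 14 ≠ 16 — OK.
[5] 4a8 - 2a1 = 4(14) - 2(12) = 32, not 29 — violated.
[6] a6 + a2 + a8 = 13 + 4 + 14 = 31 — OK.
[7] a1 + a8 = 12 + 14 = 26, not 25 — violated.
[8] a1 - a6 = 12 - 13 = -1 — OK.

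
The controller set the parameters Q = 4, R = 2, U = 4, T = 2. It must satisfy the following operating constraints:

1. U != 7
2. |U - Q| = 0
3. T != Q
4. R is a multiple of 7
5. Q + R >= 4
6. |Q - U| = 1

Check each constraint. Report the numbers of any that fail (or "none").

1. U = 4, and 4 ≠ 7  ✔
2. |4 - 4| = 0  ✔
3. T = 2, Q = 4; distinct  ✔
4. 2 = 7*0 + 2, so 7 does not divide 2  ✘
5. Q + R = 4 + 2 = 6; 6 ≥ 4  ✔
6. |4 - 4| = 0, not 1  ✘

No — constraints 4 and 6 are not satisfied.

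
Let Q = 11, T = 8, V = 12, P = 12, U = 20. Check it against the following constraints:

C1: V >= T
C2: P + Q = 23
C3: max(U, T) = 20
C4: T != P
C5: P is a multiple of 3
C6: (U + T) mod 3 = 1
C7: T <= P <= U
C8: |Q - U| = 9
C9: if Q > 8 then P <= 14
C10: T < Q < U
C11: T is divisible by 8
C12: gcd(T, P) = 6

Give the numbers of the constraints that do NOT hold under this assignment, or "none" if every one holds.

No — constraint 12 is not satisfied.

C1: V = 12, T = 8; 12 ≥ 8  holds
C2: P + Q = 12 + 11 = 23  holds
C3: max(20, 8) = 20  holds
C4: T = 8, P = 12; distinct  holds
C5: 12 / 3 = 4, so 3 divides 12  holds
C6: U + T = 28; 28 mod 3 = 1  holds
C7: values 8 <= 12 <= 20  holds
C8: |11 - 20| = 9  holds
C9: Q = 11 > 8, so we need P ≤ 14; P = 12 ≤ 14  holds
C10: values 8 < 11 < 20  holds
C11: 8 / 8 = 1, so 8 divides 8  holds
C12: gcd(8, 12) = 4, not 6  fails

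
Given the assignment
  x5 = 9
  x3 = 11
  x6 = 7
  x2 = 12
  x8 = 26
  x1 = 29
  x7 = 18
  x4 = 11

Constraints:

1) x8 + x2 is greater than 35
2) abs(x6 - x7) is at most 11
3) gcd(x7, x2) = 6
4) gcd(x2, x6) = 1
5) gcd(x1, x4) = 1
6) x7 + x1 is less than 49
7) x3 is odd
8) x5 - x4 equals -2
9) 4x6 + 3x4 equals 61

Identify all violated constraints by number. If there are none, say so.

None — every constraint holds.

1) x8 + x2 = 26 + 12 = 38; 38 > 35  true
2) abs(7 - 18) = 11; 11 ≤ 11  true
3) gcd(18, 12) = 6  true
4) gcd(12, 7) = 1  true
5) gcd(29, 11) = 1  true
6) x7 + x1 = 18 + 29 = 47; 47 < 49  true
7) x3 = 11 is odd  true
8) x5 - x4 = 9 - 11 = -2  true
9) 4x6 + 3x4 = 4(7) + 3(11) = 61  true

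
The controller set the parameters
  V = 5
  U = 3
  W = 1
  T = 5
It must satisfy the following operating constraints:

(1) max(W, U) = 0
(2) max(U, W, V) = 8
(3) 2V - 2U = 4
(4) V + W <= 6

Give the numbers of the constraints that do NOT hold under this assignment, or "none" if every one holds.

(1) max(1, 3) = 3, not 0  FAIL
(2) max(3, 1, 5) = 5, not 8  FAIL
(3) 2V - 2U = 2(5) - 2(3) = 4  OK
(4) V + W = 5 + 1 = 6; 6 ≤ 6  OK

Constraints 1, 2 do not hold.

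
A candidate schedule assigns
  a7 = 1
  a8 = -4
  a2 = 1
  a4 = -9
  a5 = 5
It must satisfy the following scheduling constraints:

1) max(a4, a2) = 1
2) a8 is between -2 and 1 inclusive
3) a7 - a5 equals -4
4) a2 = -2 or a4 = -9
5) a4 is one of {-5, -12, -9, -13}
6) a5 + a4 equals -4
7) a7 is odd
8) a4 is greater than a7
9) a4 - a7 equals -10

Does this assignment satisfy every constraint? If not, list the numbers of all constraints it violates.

1) max(-9, 1) = 1  yes
2) a8 = -4 is outside [-2, 1]  no
3) a7 - a5 = 1 - 5 = -4  yes
4) a2 = 1 ≠ -2, but a4 = -9 = -9 (second disjunct)  yes
5) a4 = -9 is in {-5, -12, -9, -13}  yes
6) a5 + a4 = 5 + (-9) = -4  yes
7) a7 = 1 is odd  yes
8) a4 = -9, a7 = 1; -9 ≤ 1 (want >)  no
9) a4 - a7 = -9 - 1 = -10  yes

The assignment fails constraints 2 and 8.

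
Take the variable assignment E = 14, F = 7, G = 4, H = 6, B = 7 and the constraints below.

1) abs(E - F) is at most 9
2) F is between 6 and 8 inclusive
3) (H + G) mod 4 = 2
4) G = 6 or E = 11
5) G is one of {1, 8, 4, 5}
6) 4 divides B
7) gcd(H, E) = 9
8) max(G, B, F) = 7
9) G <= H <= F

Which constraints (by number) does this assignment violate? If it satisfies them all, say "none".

The assignment fails constraints 4, 6, and 7.

1) abs(14 - 7) = 7; 7 ≤ 9 — satisfied.
2) F = 7 lies in [6, 8] — satisfied.
3) H + G = 10; 10 mod 4 = 2 — satisfied.
4) G = 4 ≠ 6 and E = 14 ≠ 11; both disjuncts false — violated.
5) G = 4 is in {1, 8, 4, 5} — satisfied.
6) 7 = 4*1 + 3, so 4 does not divide 7 — violated.
7) gcd(6, 14) = 2, not 9 — violated.
8) max(4, 7, 7) = 7 — satisfied.
9) values 4 <= 6 <= 7 — satisfied.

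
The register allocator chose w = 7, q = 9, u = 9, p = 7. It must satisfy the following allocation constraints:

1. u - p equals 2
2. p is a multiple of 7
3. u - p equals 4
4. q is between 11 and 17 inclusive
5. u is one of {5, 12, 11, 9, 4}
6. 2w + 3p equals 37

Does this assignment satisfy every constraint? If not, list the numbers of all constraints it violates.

The assignment fails constraints 3, 4, 6.

1. u - p = 9 - 7 = 2 — satisfied.
2. 7 / 7 = 1, so 7 divides 7 — satisfied.
3. u - p = 9 - 7 = 2, not 4 — violated.
4. q = 9 is outside [11, 17] — violated.
5. u = 9 is in {5, 12, 11, 9, 4} — satisfied.
6. 2w + 3p = 2(7) + 3(7) = 35, not 37 — violated.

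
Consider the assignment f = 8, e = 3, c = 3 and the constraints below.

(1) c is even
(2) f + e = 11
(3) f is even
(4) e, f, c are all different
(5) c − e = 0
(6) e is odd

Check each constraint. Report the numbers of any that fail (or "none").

Constraints 1 and 4 are violated.

(1) c = 3 is odd — fails.
(2) f + e = 8 + 3 = 11 — holds.
(3) f = 8 is even — holds.
(4) e = c = 3, not all different — fails.
(5) c − e = 3 − 3 = 0 — holds.
(6) e = 3 is odd — holds.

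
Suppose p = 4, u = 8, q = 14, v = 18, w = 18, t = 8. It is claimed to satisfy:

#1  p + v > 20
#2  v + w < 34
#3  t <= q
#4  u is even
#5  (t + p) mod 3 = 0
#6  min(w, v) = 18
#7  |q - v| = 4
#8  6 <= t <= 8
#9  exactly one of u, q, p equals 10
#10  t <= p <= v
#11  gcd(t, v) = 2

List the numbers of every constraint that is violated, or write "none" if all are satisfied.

#1 p + v = 4 + 18 = 22; 22 > 20  ✓
#2 v + w = 18 + 18 = 36; 36 ≥ 34, bound 34 not met  ✗
#3 t = 8, q = 14; 8 ≤ 14  ✓
#4 u = 8 is even  ✓
#5 t + p = 12; 12 mod 3 = 0  ✓
#6 min(18, 18) = 18  ✓
#7 |14 - 18| = 4  ✓
#8 t = 8 lies in [6, 8]  ✓
#9 u=8, q=14, p=4; 0 of them equal 10, not exactly one  ✗
#10 values 8, 4, 18; t = 8 is not <= p = 4  ✗
#11 gcd(8, 18) = 2  ✓

The assignment fails constraints 2, 9, and 10.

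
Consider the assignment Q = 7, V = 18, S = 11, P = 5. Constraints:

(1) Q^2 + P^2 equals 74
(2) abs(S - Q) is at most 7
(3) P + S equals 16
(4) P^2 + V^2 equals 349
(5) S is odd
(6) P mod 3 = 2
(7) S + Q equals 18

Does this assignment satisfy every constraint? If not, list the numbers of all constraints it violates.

(1) Q^2 + P^2 = 7^2 + 5^2 = 49 + 25 = 74  true
(2) abs(11 - 7) = 4; 4 ≤ 7  true
(3) P + S = 5 + 11 = 16  true
(4) P^2 + V^2 = 5^2 + 18^2 = 25 + 324 = 349  true
(5) S = 11 is odd  true
(6) 5 mod 3 = 2  true
(7) S + Q = 11 + 7 = 18  true

All constraints are satisfied.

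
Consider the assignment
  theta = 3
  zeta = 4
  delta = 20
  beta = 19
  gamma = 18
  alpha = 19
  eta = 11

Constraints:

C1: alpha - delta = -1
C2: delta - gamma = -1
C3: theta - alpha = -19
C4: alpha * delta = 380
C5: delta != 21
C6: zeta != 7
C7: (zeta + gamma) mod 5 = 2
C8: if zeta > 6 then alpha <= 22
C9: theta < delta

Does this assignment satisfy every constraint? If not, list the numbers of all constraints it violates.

C1: alpha - delta = 19 - 20 = -1  OK
C2: delta - gamma = 20 - 18 = 2, not -1  FAIL
C3: theta - alpha = 3 - 19 = -16, not -19  FAIL
C4: alpha * delta = 19 * 20 = 380  OK
C5: delta = 20, and 20 ≠ 21  OK
C6: zeta = 4, and 4 ≠ 7  OK
C7: zeta + gamma = 22; 22 mod 5 = 2  OK
C8: zeta = 4, not > 6; antecedent false, conditional vacuously true  OK
C9: theta = 3, delta = 20; 3 < 20  OK

Constraints 2, 3 are violated.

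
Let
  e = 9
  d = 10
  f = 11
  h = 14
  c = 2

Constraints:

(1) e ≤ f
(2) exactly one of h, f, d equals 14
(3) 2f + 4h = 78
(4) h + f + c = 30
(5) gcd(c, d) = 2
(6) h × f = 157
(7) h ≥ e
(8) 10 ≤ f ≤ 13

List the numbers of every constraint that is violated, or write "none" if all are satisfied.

The assignment fails constraints 4, 6.

(1) e = 9, f = 11; 9 ≤ 11 — satisfied.
(2) h=14, f=11, d=10; 1 of them equals 14 — satisfied.
(3) 2f + 4h = 2(11) + 4(14) = 78 — satisfied.
(4) h + f + c = 14 + 11 + 2 = 27, not 30 — violated.
(5) gcd(2, 10) = 2 — satisfied.
(6) h × f = 14 × 11 = 154, not 157 — violated.
(7) h = 14, e = 9; 14 ≥ 9 — satisfied.
(8) f = 11 lies in [10, 13] — satisfied.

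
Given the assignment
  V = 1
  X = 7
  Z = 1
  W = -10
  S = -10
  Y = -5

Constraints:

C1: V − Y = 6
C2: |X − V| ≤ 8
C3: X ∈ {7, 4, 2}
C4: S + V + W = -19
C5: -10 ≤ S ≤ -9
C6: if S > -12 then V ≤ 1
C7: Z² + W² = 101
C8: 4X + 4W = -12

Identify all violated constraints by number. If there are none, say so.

All constraints are satisfied.

C1: V − Y = 1 − (-5) = 6 — holds.
C2: |7 − 1| = 6; 6 ≤ 8 — holds.
C3: X = 7 is in {7, 4, 2} — holds.
C4: S + V + W = -10 + 1 + (-10) = -19 — holds.
C5: S = -10 lies in [-10, -9] — holds.
C6: S = -10 > -12, so we need V ≤ 1; V = 1 ≤ 1 — holds.
C7: Z² + W² = 1² + (-10)² = 1 + 100 = 101 — holds.
C8: 4X + 4W = 4(7) + 4(-10) = -12 — holds.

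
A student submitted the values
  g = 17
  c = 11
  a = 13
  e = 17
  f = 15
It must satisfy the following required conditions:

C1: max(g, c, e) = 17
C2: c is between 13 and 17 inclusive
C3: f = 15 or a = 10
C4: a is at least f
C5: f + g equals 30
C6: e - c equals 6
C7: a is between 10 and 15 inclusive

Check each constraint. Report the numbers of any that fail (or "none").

The assignment fails constraints 2, 4, 5.

C1: max(17, 11, 17) = 17 — holds.
C2: c = 11 is outside [13, 17] — fails.
C3: f = 15 = 15 (first disjunct) — holds.
C4: a = 13, f = 15; 13 < 15 (want ≥) — fails.
C5: f + g = 15 + 17 = 32, not 30 — fails.
C6: e - c = 17 - 11 = 6 — holds.
C7: a = 13 lies in [10, 15] — holds.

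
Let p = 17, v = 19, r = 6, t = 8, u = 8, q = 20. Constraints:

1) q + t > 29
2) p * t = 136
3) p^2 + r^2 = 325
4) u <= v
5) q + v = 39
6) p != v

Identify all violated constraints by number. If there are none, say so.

1) q + t = 20 + 8 = 28; 28 ≤ 29, bound 29 not met  false
2) p * t = 17 * 8 = 136  true
3) p^2 + r^2 = 17^2 + 6^2 = 289 + 36 = 325  true
4) u = 8, v = 19; 8 ≤ 19  true
5) q + v = 20 + 19 = 39  true
6) p = 17, v = 19; distinct  true

Violated: 1.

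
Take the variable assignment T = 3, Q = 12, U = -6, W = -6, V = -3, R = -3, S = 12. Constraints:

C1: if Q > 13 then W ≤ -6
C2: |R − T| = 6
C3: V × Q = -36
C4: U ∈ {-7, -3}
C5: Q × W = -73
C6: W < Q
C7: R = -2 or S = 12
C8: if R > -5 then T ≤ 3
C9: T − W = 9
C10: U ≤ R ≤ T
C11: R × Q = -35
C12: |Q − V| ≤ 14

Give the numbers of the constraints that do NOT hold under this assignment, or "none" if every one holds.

C1: Q = 12, not > 13; antecedent false, conditional vacuously true — satisfied.
C2: |-3 − 3| = 6 — satisfied.
C3: V × Q = -3 × 12 = -36 — satisfied.
C4: U = -6 is not in {-7, -3} — violated.
C5: Q × W = 12 × (-6) = -72, not -73 — violated.
C6: W = -6, Q = 12; -6 < 12 — satisfied.
C7: R = -3 ≠ -2, but S = 12 = 12 (second disjunct) — satisfied.
C8: R = -3 > -5, so we need T ≤ 3; T = 3 ≤ 3 — satisfied.
C9: T − W = 3 − (-6) = 9 — satisfied.
C10: values -6 ≤ -3 ≤ 3 — satisfied.
C11: R × Q = -3 × 12 = -36, not -35 — violated.
C12: |12 − (-3)| = 15; 15 > 14, exceeds bound 14 — violated.

Constraints 4, 5, 11, and 12 are violated.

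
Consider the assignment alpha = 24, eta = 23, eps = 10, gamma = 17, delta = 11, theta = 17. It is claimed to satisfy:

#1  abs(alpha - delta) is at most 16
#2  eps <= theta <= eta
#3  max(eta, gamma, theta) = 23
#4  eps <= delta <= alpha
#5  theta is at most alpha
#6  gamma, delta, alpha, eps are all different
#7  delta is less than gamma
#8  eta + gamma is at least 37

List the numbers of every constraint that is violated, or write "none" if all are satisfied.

None — every constraint holds.

#1 abs(24 - 11) = 13; 13 ≤ 16 — OK.
#2 values 10 <= 17 <= 23 — OK.
#3 max(23, 17, 17) = 23 — OK.
#4 values 10 <= 11 <= 24 — OK.
#5 theta = 17, alpha = 24; 17 ≤ 24 — OK.
#6 values 17, 11, 24, 10 are pairwise distinct — OK.
#7 delta = 11, gamma = 17; 11 < 17 — OK.
#8 eta + gamma = 23 + 17 = 40; 40 ≥ 37 — OK.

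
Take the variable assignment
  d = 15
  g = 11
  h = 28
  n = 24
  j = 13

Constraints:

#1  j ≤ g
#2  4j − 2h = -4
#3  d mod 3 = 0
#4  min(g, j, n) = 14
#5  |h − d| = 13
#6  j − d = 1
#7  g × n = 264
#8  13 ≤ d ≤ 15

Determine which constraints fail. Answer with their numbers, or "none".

Violated: 1, 4, 6.

#1 j = 13, g = 11; 13 > 11 (want ≤)  fails
#2 4j − 2h = 4(13) − 2(28) = -4  holds
#3 15 mod 3 = 0  holds
#4 min(11, 13, 24) = 11, not 14  fails
#5 |28 − 15| = 13  holds
#6 j − d = 13 − 15 = -2, not 1  fails
#7 g × n = 11 × 24 = 264  holds
#8 d = 15 lies in [13, 15]  holds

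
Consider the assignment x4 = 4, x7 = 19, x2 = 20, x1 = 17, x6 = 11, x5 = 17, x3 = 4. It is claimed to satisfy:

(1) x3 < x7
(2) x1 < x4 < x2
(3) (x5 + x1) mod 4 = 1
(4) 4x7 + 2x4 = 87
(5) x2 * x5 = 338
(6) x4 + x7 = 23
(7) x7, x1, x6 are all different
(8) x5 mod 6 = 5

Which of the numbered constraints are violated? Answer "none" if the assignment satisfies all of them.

(1) x3 = 4, x7 = 19; 4 < 19  true
(2) values 17, 4, 20; x1 = 17 is not < x4 = 4  false
(3) x5 + x1 = 34; 34 mod 4 = 2, not 1  false
(4) 4x7 + 2x4 = 4(19) + 2(4) = 84, not 87  false
(5) x2 * x5 = 20 * 17 = 340, not 338  false
(6) x4 + x7 = 4 + 19 = 23  true
(7) values 19, 17, 11 are pairwise distinct  true
(8) 17 mod 6 = 5  true

No — constraints 2, 3, 4, 5 are not satisfied.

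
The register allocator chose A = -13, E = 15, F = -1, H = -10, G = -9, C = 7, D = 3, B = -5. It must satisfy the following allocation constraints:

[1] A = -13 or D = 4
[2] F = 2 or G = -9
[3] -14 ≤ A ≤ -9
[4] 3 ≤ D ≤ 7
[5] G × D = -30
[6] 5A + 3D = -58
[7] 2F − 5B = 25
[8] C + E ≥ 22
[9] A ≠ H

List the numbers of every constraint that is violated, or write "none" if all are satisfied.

Constraints 5, 6, and 7 are violated.

[1] A = -13 = -13 (first disjunct) — satisfied.
[2] F = -1 ≠ 2, but G = -9 = -9 (second disjunct) — satisfied.
[3] A = -13 lies in [-14, -9] — satisfied.
[4] D = 3 lies in [3, 7] — satisfied.
[5] G × D = -9 × 3 = -27, not -30 — violated.
[6] 5A + 3D = 5(-13) + 3(3) = -56, not -58 — violated.
[7] 2F − 5B = 2(-1) − 5(-5) = 23, not 25 — violated.
[8] C + E = 7 + 15 = 22; 22 ≥ 22 — satisfied.
[9] A = -13, H = -10; distinct — satisfied.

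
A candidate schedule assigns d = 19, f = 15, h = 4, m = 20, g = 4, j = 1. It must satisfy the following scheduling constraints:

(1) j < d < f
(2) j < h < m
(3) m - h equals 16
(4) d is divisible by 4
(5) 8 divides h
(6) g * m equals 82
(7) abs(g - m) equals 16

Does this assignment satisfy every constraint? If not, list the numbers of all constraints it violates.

No — constraints 1, 4, 5, 6 are not satisfied.

(1) values 1, 19, 15; d = 19 is not < f = 15  false
(2) values 1 < 4 < 20  true
(3) m - h = 20 - 4 = 16  true
(4) 19 = 4*4 + 3, so 4 does not divide 19  false
(5) 4 = 8*0 + 4, so 8 does not divide 4  false
(6) g * m = 4 * 20 = 80, not 82  false
(7) abs(4 - 20) = 16  true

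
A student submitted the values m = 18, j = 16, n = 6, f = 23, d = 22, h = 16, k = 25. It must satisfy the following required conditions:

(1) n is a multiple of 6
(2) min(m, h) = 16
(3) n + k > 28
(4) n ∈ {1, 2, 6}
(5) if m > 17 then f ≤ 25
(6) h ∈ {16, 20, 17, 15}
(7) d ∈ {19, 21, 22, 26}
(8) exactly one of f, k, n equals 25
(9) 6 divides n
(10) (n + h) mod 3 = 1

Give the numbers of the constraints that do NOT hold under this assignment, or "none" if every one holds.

(1) 6 / 6 = 1, so 6 divides 6 — OK.
(2) min(18, 16) = 16 — OK.
(3) n + k = 6 + 25 = 31; 31 > 28 — OK.
(4) n = 6 is in {1, 2, 6} — OK.
(5) m = 18 > 17, so we need f ≤ 25; f = 23 ≤ 25 — OK.
(6) h = 16 is in {16, 20, 17, 15} — OK.
(7) d = 22 is in {19, 21, 22, 26} — OK.
(8) f=23, k=25, n=6; 1 of them equals 25 — OK.
(9) 6 / 6 = 1, so 6 divides 6 — OK.
(10) n + h = 22; 22 mod 3 = 1 — OK.

All constraints are satisfied.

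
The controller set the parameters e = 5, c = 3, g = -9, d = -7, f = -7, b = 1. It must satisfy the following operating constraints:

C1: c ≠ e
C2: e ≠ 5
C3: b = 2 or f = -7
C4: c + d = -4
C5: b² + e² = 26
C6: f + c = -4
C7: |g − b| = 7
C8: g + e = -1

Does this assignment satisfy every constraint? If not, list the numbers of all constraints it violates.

C1: c = 3, e = 5; distinct — holds.
C2: e = 5, but 5 is required to differ — does not hold.
C3: b = 1 ≠ 2, but f = -7 = -7 (second disjunct) — holds.
C4: c + d = 3 + (-7) = -4 — holds.
C5: b² + e² = 1² + 5² = 1 + 25 = 26 — holds.
C6: f + c = -7 + 3 = -4 — holds.
C7: |-9 − 1| = 10, not 7 — does not hold.
C8: g + e = -9 + 5 = -4, not -1 — does not hold.

Constraints 2, 7, 8 are violated.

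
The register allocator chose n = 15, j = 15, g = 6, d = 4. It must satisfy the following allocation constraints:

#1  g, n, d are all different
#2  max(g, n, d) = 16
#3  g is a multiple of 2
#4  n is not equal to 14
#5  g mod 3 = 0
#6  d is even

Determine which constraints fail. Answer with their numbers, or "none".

Violated: 2.

#1 values 6, 15, 4 are pairwise distinct  ✔
#2 max(6, 15, 4) = 15, not 16  ✘
#3 6 / 2 = 3, so 2 divides 6  ✔
#4 n = 15, and 15 ≠ 14  ✔
#5 6 mod 3 = 0  ✔
#6 d = 4 is even  ✔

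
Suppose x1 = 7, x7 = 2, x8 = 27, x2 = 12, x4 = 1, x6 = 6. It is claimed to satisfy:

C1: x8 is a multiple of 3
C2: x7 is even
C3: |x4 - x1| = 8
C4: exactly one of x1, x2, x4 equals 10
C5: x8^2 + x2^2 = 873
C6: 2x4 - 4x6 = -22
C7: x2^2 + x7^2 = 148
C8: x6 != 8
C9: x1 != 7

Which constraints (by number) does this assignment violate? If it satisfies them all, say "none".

Violated: 3, 4, and 9.

C1: 27 / 3 = 9, so 3 divides 27 — OK.
C2: x7 = 2 is even — OK.
C3: |1 - 7| = 6, not 8 — violated.
C4: x1=7, x2=12, x4=1; 0 of them equal 10, not exactly one — violated.
C5: x8^2 + x2^2 = 27^2 + 12^2 = 729 + 144 = 873 — OK.
C6: 2x4 - 4x6 = 2(1) - 4(6) = -22 — OK.
C7: x2^2 + x7^2 = 12^2 + 2^2 = 144 + 4 = 148 — OK.
C8: x6 = 6, and 6 ≠ 8 — OK.
C9: x1 = 7, but 7 is required to differ — violated.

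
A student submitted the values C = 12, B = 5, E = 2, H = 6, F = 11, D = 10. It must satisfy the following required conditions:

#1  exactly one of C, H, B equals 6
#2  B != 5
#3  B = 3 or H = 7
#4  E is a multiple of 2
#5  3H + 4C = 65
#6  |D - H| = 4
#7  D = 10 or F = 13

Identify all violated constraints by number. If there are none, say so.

Constraints 2, 3, and 5 are violated.

#1 C=12, H=6, B=5; 1 of them equals 6 — OK.
#2 B = 5, but 5 is required to differ — violated.
#3 B = 5 ≠ 3 and H = 6 ≠ 7; both disjuncts false — violated.
#4 2 / 2 = 1, so 2 divides 2 — OK.
#5 3H + 4C = 3(6) + 4(12) = 66, not 65 — violated.
#6 |10 - 6| = 4 — OK.
#7 D = 10 = 10 (first disjunct) — OK.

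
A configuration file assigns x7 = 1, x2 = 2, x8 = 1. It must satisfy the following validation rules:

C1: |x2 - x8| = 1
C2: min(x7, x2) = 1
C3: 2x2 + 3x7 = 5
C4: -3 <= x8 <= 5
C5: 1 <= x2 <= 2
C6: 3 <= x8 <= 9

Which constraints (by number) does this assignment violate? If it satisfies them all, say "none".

No — constraints 3 and 6 are not satisfied.

C1: |2 - 1| = 1 — holds.
C2: min(1, 2) = 1 — holds.
C3: 2x2 + 3x7 = 2(2) + 3(1) = 7, not 5 — does not hold.
C4: x8 = 1 lies in [-3, 5] — holds.
C5: x2 = 2 lies in [1, 2] — holds.
C6: x8 = 1 is outside [3, 9] — does not hold.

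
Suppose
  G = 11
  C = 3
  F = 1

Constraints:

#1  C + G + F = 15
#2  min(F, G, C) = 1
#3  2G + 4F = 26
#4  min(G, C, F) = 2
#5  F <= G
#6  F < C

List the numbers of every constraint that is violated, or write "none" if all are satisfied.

Violated: 4.

#1 C + G + F = 3 + 11 + 1 = 15 — holds.
#2 min(1, 11, 3) = 1 — holds.
#3 2G + 4F = 2(11) + 4(1) = 26 — holds.
#4 min(11, 3, 1) = 1, not 2 — does not hold.
#5 F = 1, G = 11; 1 ≤ 11 — holds.
#6 F = 1, C = 3; 1 < 3 — holds.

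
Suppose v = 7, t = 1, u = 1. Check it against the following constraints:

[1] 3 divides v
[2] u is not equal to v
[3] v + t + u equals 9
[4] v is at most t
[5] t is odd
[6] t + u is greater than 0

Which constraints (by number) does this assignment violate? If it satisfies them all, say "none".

[1] 7 = 3*2 + 1, so 3 does not divide 7 — violated.
[2] u = 1, v = 7; distinct — OK.
[3] v + t + u = 7 + 1 + 1 = 9 — OK.
[4] v = 7, t = 1; 7 > 1 (want ≤) — violated.
[5] t = 1 is odd — OK.
[6] t + u = 1 + 1 = 2; 2 > 0 — OK.

Violated: 1 and 4.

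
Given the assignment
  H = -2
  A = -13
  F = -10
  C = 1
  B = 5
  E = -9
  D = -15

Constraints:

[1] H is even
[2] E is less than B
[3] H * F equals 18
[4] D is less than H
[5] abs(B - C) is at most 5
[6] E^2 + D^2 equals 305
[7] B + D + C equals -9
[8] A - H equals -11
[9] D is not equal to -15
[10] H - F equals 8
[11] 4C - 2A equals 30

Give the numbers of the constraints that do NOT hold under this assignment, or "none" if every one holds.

Constraints 3, 6, and 9 are violated.

[1] H = -2 is even  OK
[2] E = -9, B = 5; -9 < 5  OK
[3] H * F = -2 * (-10) = 20, not 18  FAIL
[4] D = -15, H = -2; -15 < -2  OK
[5] abs(5 - 1) = 4; 4 ≤ 5  OK
[6] E^2 + D^2 = (-9)^2 + (-15)^2 = 81 + 225 = 306, not 305  FAIL
[7] B + D + C = 5 + (-15) + 1 = -9  OK
[8] A - H = -13 - (-2) = -11  OK
[9] D = -15, but -15 is required to differ  FAIL
[10] H - F = -2 - (-10) = 8  OK
[11] 4C - 2A = 4(1) - 2(-13) = 30  OK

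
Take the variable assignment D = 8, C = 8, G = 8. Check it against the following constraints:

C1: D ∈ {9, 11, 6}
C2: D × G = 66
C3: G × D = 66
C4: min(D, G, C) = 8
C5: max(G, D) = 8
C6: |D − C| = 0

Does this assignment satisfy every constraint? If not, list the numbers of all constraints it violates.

C1: D = 8 is not in {9, 11, 6}  FAIL
C2: D × G = 8 × 8 = 64, not 66  FAIL
C3: G × D = 8 × 8 = 64, not 66  FAIL
C4: min(8, 8, 8) = 8  OK
C5: max(8, 8) = 8  OK
C6: |8 − 8| = 0  OK

Constraints 1, 2, 3 do not hold.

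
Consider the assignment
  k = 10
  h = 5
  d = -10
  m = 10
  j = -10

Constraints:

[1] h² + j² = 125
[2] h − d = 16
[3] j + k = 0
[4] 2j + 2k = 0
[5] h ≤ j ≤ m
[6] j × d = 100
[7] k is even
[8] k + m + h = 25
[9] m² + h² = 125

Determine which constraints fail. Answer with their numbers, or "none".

[1] h² + j² = 5² + (-10)² = 25 + 100 = 125 — holds.
[2] h − d = 5 − (-10) = 15, not 16 — does not hold.
[3] j + k = -10 + 10 = 0 — holds.
[4] 2j + 2k = 2(-10) + 2(10) = 0 — holds.
[5] values 5, -10, 10; h = 5 is not ≤ j = -10 — does not hold.
[6] j × d = -10 × (-10) = 100 — holds.
[7] k = 10 is even — holds.
[8] k + m + h = 10 + 10 + 5 = 25 — holds.
[9] m² + h² = 10² + 5² = 100 + 25 = 125 — holds.

The assignment fails constraints 2, 5.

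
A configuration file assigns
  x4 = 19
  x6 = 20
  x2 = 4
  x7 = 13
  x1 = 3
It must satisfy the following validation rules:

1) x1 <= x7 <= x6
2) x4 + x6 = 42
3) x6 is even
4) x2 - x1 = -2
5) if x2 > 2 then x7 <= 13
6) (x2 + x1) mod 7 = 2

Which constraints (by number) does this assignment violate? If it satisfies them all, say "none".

1) values 3 <= 13 <= 20  holds
2) x4 + x6 = 19 + 20 = 39, not 42  fails
3) x6 = 20 is even  holds
4) x2 - x1 = 4 - 3 = 1, not -2  fails
5) x2 = 4 > 2, so we need x7 ≤ 13; x7 = 13 ≤ 13  holds
6) x2 + x1 = 7; 7 mod 7 = 0, not 2  fails

Constraints 2, 4, 6 do not hold.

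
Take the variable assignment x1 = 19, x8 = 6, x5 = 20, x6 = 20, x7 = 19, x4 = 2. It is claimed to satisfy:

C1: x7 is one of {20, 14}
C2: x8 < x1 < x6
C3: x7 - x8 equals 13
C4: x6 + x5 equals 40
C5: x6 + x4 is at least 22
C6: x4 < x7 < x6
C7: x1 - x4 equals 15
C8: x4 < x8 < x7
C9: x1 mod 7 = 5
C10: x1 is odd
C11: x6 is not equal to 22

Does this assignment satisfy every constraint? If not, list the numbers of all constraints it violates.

Violated: 1 and 7.

C1: x7 = 19 is not in {20, 14} — violated.
C2: values 6 < 19 < 20 — OK.
C3: x7 - x8 = 19 - 6 = 13 — OK.
C4: x6 + x5 = 20 + 20 = 40 — OK.
C5: x6 + x4 = 20 + 2 = 22; 22 ≥ 22 — OK.
C6: values 2 < 19 < 20 — OK.
C7: x1 - x4 = 19 - 2 = 17, not 15 — violated.
C8: values 2 < 6 < 19 — OK.
C9: 19 mod 7 = 5 — OK.
C10: x1 = 19 is odd — OK.
C11: x6 = 20, and 20 ≠ 22 — OK.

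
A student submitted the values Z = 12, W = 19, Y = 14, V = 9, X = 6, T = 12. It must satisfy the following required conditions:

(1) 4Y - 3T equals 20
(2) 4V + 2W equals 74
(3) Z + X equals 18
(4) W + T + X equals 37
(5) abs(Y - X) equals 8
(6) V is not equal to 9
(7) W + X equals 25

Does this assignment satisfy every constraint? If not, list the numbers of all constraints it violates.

Constraint 6 does not hold.

(1) 4Y - 3T = 4(14) - 3(12) = 20  holds
(2) 4V + 2W = 4(9) + 2(19) = 74  holds
(3) Z + X = 12 + 6 = 18  holds
(4) W + T + X = 19 + 12 + 6 = 37  holds
(5) abs(14 - 6) = 8  holds
(6) V = 9, but 9 is required to differ  fails
(7) W + X = 19 + 6 = 25  holds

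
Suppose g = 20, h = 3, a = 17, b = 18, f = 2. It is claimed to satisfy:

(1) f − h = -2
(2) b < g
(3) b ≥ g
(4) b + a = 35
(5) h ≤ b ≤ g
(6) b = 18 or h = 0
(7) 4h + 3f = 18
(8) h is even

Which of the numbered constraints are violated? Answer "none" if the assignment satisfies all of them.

The assignment fails constraints 1, 3, and 8.

(1) f − h = 2 − 3 = -1, not -2 — violated.
(2) b = 18, g = 20; 18 < 20 — satisfied.
(3) b = 18, g = 20; 18 < 20 (want ≥) — violated.
(4) b + a = 18 + 17 = 35 — satisfied.
(5) values 3 ≤ 18 ≤ 20 — satisfied.
(6) b = 18 = 18 (first disjunct) — satisfied.
(7) 4h + 3f = 4(3) + 3(2) = 18 — satisfied.
(8) h = 3 is odd — violated.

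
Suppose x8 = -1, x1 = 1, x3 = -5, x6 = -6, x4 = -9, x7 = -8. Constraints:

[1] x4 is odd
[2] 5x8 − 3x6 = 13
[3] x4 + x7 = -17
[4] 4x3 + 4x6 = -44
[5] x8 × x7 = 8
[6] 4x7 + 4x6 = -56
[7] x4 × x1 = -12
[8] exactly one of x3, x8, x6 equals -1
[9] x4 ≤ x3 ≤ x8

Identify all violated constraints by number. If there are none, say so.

[1] x4 = -9 is odd  true
[2] 5x8 − 3x6 = 5(-1) − 3(-6) = 13  true
[3] x4 + x7 = -9 + (-8) = -17  true
[4] 4x3 + 4x6 = 4(-5) + 4(-6) = -44  true
[5] x8 × x7 = -1 × (-8) = 8  true
[6] 4x7 + 4x6 = 4(-8) + 4(-6) = -56  true
[7] x4 × x1 = -9 × 1 = -9, not -12  false
[8] x3=-5, x8=-1, x6=-6; 1 of them equals -1  true
[9] values -9 ≤ -5 ≤ -1  true

The assignment fails constraint 7.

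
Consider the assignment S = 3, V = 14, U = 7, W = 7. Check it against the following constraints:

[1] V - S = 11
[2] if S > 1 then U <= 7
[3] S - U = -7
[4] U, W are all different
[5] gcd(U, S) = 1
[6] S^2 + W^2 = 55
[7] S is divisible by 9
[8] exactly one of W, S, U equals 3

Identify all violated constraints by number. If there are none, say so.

[1] V - S = 14 - 3 = 11 — holds.
[2] S = 3 > 1, so we need U ≤ 7; U = 7 ≤ 7 — holds.
[3] S - U = 3 - 7 = -4, not -7 — fails.
[4] U = W = 7, not all different — fails.
[5] gcd(7, 3) = 1 — holds.
[6] S^2 + W^2 = 3^2 + 7^2 = 9 + 49 = 58, not 55 — fails.
[7] 3 = 9*0 + 3, so 9 does not divide 3 — fails.
[8] W=7, S=3, U=7; 1 of them equals 3 — holds.

No — constraints 3, 4, 6, and 7 are not satisfied.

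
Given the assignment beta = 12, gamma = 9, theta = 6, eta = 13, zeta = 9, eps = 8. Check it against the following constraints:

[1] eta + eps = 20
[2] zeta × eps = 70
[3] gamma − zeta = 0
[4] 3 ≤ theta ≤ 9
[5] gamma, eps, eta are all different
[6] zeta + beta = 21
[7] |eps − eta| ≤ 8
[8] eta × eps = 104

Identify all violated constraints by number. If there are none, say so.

No — constraints 1 and 2 are not satisfied.

[1] eta + eps = 13 + 8 = 21, not 20  ✘
[2] zeta × eps = 9 × 8 = 72, not 70  ✘
[3] gamma − zeta = 9 − 9 = 0  ✔
[4] theta = 6 lies in [3, 9]  ✔
[5] values 9, 8, 13 are pairwise distinct  ✔
[6] zeta + beta = 9 + 12 = 21  ✔
[7] |8 − 13| = 5; 5 ≤ 8  ✔
[8] eta × eps = 13 × 8 = 104  ✔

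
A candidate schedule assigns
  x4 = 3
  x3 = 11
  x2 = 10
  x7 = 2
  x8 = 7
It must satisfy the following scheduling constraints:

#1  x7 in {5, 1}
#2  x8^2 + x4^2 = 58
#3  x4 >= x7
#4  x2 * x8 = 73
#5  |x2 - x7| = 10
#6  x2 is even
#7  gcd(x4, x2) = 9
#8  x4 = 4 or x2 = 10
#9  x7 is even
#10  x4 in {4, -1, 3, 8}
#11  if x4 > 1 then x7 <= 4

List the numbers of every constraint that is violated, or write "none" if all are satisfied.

#1 x7 = 2 is not in {5, 1}  ✘
#2 x8^2 + x4^2 = 7^2 + 3^2 = 49 + 9 = 58  ✔
#3 x4 = 3, x7 = 2; 3 ≥ 2  ✔
#4 x2 * x8 = 10 * 7 = 70, not 73  ✘
#5 |10 - 2| = 8, not 10  ✘
#6 x2 = 10 is even  ✔
#7 gcd(3, 10) = 1, not 9  ✘
#8 x4 = 3 ≠ 4, but x2 = 10 = 10 (second disjunct)  ✔
#9 x7 = 2 is even  ✔
#10 x4 = 3 is in {4, -1, 3, 8}  ✔
#11 x4 = 3 > 1, so we need x7 ≤ 4; x7 = 2 ≤ 4  ✔

No — constraints 1, 4, 5, and 7 are not satisfied.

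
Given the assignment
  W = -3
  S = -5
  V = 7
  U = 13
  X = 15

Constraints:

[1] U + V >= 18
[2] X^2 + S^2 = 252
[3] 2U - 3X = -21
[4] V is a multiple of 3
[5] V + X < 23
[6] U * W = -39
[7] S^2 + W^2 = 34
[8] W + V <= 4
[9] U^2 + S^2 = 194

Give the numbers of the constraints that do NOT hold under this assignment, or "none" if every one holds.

Violated: 2, 3, and 4.

[1] U + V = 13 + 7 = 20; 20 ≥ 18  true
[2] X^2 + S^2 = 15^2 + (-5)^2 = 225 + 25 = 250, not 252  false
[3] 2U - 3X = 2(13) - 3(15) = -19, not -21  false
[4] 7 = 3*2 + 1, so 3 does not divide 7  false
[5] V + X = 7 + 15 = 22; 22 < 23  true
[6] U * W = 13 * (-3) = -39  true
[7] S^2 + W^2 = (-5)^2 + (-3)^2 = 25 + 9 = 34  true
[8] W + V = -3 + 7 = 4; 4 ≤ 4  true
[9] U^2 + S^2 = 13^2 + (-5)^2 = 169 + 25 = 194  true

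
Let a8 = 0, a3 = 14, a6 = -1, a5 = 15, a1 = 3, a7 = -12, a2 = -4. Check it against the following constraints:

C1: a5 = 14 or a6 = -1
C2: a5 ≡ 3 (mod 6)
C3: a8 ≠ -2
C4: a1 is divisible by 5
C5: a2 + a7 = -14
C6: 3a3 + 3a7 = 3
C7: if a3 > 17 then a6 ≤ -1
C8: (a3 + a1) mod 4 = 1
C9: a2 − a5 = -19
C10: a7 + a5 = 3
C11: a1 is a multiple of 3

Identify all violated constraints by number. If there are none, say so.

C1: a5 = 15 ≠ 14, but a6 = -1 = -1 (second disjunct)  holds
C2: 15 mod 6 = 3  holds
C3: a8 = 0, and 0 ≠ -2  holds
C4: 3 = 5×0 + 3, so 5 does not divide 3  fails
C5: a2 + a7 = -4 + (-12) = -16, not -14  fails
C6: 3a3 + 3a7 = 3(14) + 3(-12) = 6, not 3  fails
C7: a3 = 14, not > 17; antecedent false, conditional vacuously true  holds
C8: a3 + a1 = 17; 17 mod 4 = 1  holds
C9: a2 − a5 = -4 − 15 = -19  holds
C10: a7 + a5 = -12 + 15 = 3  holds
C11: 3 / 3 = 1, so 3 divides 3  holds

Constraints 4, 5, 6 do not hold.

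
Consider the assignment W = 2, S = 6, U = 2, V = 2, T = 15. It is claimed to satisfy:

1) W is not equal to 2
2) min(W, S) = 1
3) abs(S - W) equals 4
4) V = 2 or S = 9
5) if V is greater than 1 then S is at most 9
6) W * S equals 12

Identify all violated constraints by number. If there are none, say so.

Constraints 1 and 2 are violated.

1) W = 2, but 2 is required to differ  false
2) min(2, 6) = 2, not 1  false
3) abs(6 - 2) = 4  true
4) V = 2 = 2 (first disjunct)  true
5) V = 2 > 1, so we need S ≤ 9; S = 6 ≤ 9  true
6) W * S = 2 * 6 = 12  true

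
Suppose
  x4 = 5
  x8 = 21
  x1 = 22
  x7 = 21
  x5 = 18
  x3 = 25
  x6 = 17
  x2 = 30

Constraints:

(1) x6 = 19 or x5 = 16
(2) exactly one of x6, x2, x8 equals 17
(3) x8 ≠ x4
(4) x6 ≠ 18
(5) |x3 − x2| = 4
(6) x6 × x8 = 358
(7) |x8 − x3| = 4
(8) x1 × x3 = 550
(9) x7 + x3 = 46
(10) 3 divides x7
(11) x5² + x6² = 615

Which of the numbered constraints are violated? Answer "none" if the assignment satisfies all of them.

(1) x6 = 17 ≠ 19 and x5 = 18 ≠ 16; both disjuncts false — fails.
(2) x6=17, x2=30, x8=21; 1 of them equals 17 — holds.
(3) x8 = 21, x4 = 5; distinct — holds.
(4) x6 = 17, and 17 ≠ 18 — holds.
(5) |25 − 30| = 5, not 4 — fails.
(6) x6 × x8 = 17 × 21 = 357, not 358 — fails.
(7) |21 − 25| = 4 — holds.
(8) x1 × x3 = 22 × 25 = 550 — holds.
(9) x7 + x3 = 21 + 25 = 46 — holds.
(10) 21 / 3 = 7, so 3 divides 21 — holds.
(11) x5² + x6² = 18² + 17² = 324 + 289 = 613, not 615 — fails.

The assignment fails constraints 1, 5, 6, and 11.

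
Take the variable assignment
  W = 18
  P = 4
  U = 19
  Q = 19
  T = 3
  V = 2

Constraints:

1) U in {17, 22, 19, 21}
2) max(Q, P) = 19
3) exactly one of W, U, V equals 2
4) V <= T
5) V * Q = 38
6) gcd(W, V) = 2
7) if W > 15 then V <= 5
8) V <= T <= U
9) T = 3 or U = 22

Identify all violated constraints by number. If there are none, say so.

No violations.

1) U = 19 is in {17, 22, 19, 21} — OK.
2) max(19, 4) = 19 — OK.
3) W=18, U=19, V=2; 1 of them equals 2 — OK.
4) V = 2, T = 3; 2 ≤ 3 — OK.
5) V * Q = 2 * 19 = 38 — OK.
6) gcd(18, 2) = 2 — OK.
7) W = 18 > 15, so we need V ≤ 5; V = 2 ≤ 5 — OK.
8) values 2 <= 3 <= 19 — OK.
9) T = 3 = 3 (first disjunct) — OK.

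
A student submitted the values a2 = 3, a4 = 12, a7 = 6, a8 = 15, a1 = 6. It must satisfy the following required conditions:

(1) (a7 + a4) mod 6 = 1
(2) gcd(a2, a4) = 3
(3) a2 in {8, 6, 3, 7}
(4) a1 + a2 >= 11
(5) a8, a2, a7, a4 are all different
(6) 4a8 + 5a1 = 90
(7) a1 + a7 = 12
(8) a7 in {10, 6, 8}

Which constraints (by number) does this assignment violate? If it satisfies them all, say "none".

(1) a7 + a4 = 18; 18 mod 6 = 0, not 1  ✘
(2) gcd(3, 12) = 3  ✔
(3) a2 = 3 is in {8, 6, 3, 7}  ✔
(4) a1 + a2 = 6 + 3 = 9; 9 < 11, bound 11 not met  ✘
(5) values 15, 3, 6, 12 are pairwise distinct  ✔
(6) 4a8 + 5a1 = 4(15) + 5(6) = 90  ✔
(7) a1 + a7 = 6 + 6 = 12  ✔
(8) a7 = 6 is in {10, 6, 8}  ✔

The assignment fails constraints 1 and 4.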